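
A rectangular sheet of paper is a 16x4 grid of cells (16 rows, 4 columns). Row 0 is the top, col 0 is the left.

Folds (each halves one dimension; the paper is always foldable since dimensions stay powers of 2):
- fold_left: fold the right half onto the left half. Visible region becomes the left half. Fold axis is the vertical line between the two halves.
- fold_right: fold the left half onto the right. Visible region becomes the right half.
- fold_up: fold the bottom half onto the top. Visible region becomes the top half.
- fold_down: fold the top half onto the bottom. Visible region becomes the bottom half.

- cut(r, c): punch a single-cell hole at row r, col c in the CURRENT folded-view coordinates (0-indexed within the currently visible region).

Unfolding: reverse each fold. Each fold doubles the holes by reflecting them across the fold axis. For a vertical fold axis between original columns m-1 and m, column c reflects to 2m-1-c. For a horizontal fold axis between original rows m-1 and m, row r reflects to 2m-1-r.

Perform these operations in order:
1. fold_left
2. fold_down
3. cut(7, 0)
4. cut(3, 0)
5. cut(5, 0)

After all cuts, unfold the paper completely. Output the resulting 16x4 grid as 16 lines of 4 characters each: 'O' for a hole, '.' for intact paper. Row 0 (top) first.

Op 1 fold_left: fold axis v@2; visible region now rows[0,16) x cols[0,2) = 16x2
Op 2 fold_down: fold axis h@8; visible region now rows[8,16) x cols[0,2) = 8x2
Op 3 cut(7, 0): punch at orig (15,0); cuts so far [(15, 0)]; region rows[8,16) x cols[0,2) = 8x2
Op 4 cut(3, 0): punch at orig (11,0); cuts so far [(11, 0), (15, 0)]; region rows[8,16) x cols[0,2) = 8x2
Op 5 cut(5, 0): punch at orig (13,0); cuts so far [(11, 0), (13, 0), (15, 0)]; region rows[8,16) x cols[0,2) = 8x2
Unfold 1 (reflect across h@8): 6 holes -> [(0, 0), (2, 0), (4, 0), (11, 0), (13, 0), (15, 0)]
Unfold 2 (reflect across v@2): 12 holes -> [(0, 0), (0, 3), (2, 0), (2, 3), (4, 0), (4, 3), (11, 0), (11, 3), (13, 0), (13, 3), (15, 0), (15, 3)]

Answer: O..O
....
O..O
....
O..O
....
....
....
....
....
....
O..O
....
O..O
....
O..O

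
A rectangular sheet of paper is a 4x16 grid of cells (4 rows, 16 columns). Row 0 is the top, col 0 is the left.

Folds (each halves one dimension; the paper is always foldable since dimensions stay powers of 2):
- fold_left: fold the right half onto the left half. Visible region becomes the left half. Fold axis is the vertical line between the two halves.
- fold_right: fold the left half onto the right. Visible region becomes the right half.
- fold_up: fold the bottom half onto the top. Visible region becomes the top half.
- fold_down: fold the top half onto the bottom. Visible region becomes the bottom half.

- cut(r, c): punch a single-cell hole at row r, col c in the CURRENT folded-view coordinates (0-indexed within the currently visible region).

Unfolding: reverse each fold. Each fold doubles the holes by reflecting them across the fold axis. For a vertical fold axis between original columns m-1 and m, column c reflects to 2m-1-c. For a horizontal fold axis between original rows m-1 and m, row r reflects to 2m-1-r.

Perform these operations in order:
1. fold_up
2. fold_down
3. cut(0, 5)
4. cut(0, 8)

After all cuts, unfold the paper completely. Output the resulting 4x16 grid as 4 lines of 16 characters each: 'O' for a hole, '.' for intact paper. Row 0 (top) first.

Op 1 fold_up: fold axis h@2; visible region now rows[0,2) x cols[0,16) = 2x16
Op 2 fold_down: fold axis h@1; visible region now rows[1,2) x cols[0,16) = 1x16
Op 3 cut(0, 5): punch at orig (1,5); cuts so far [(1, 5)]; region rows[1,2) x cols[0,16) = 1x16
Op 4 cut(0, 8): punch at orig (1,8); cuts so far [(1, 5), (1, 8)]; region rows[1,2) x cols[0,16) = 1x16
Unfold 1 (reflect across h@1): 4 holes -> [(0, 5), (0, 8), (1, 5), (1, 8)]
Unfold 2 (reflect across h@2): 8 holes -> [(0, 5), (0, 8), (1, 5), (1, 8), (2, 5), (2, 8), (3, 5), (3, 8)]

Answer: .....O..O.......
.....O..O.......
.....O..O.......
.....O..O.......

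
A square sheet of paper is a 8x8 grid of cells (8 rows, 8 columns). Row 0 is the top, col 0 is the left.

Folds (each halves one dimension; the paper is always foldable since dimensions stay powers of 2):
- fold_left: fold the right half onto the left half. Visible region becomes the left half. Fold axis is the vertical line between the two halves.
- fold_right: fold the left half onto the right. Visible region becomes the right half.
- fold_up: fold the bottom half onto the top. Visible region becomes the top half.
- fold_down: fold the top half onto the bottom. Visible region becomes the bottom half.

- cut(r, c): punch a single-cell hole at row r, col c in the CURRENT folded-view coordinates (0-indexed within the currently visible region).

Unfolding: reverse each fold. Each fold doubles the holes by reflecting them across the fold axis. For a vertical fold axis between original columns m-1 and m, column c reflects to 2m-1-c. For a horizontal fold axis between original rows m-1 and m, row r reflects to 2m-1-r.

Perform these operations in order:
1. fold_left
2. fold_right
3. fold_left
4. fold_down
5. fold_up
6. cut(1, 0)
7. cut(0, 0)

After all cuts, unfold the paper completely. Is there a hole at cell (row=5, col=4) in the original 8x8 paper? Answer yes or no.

Answer: yes

Derivation:
Op 1 fold_left: fold axis v@4; visible region now rows[0,8) x cols[0,4) = 8x4
Op 2 fold_right: fold axis v@2; visible region now rows[0,8) x cols[2,4) = 8x2
Op 3 fold_left: fold axis v@3; visible region now rows[0,8) x cols[2,3) = 8x1
Op 4 fold_down: fold axis h@4; visible region now rows[4,8) x cols[2,3) = 4x1
Op 5 fold_up: fold axis h@6; visible region now rows[4,6) x cols[2,3) = 2x1
Op 6 cut(1, 0): punch at orig (5,2); cuts so far [(5, 2)]; region rows[4,6) x cols[2,3) = 2x1
Op 7 cut(0, 0): punch at orig (4,2); cuts so far [(4, 2), (5, 2)]; region rows[4,6) x cols[2,3) = 2x1
Unfold 1 (reflect across h@6): 4 holes -> [(4, 2), (5, 2), (6, 2), (7, 2)]
Unfold 2 (reflect across h@4): 8 holes -> [(0, 2), (1, 2), (2, 2), (3, 2), (4, 2), (5, 2), (6, 2), (7, 2)]
Unfold 3 (reflect across v@3): 16 holes -> [(0, 2), (0, 3), (1, 2), (1, 3), (2, 2), (2, 3), (3, 2), (3, 3), (4, 2), (4, 3), (5, 2), (5, 3), (6, 2), (6, 3), (7, 2), (7, 3)]
Unfold 4 (reflect across v@2): 32 holes -> [(0, 0), (0, 1), (0, 2), (0, 3), (1, 0), (1, 1), (1, 2), (1, 3), (2, 0), (2, 1), (2, 2), (2, 3), (3, 0), (3, 1), (3, 2), (3, 3), (4, 0), (4, 1), (4, 2), (4, 3), (5, 0), (5, 1), (5, 2), (5, 3), (6, 0), (6, 1), (6, 2), (6, 3), (7, 0), (7, 1), (7, 2), (7, 3)]
Unfold 5 (reflect across v@4): 64 holes -> [(0, 0), (0, 1), (0, 2), (0, 3), (0, 4), (0, 5), (0, 6), (0, 7), (1, 0), (1, 1), (1, 2), (1, 3), (1, 4), (1, 5), (1, 6), (1, 7), (2, 0), (2, 1), (2, 2), (2, 3), (2, 4), (2, 5), (2, 6), (2, 7), (3, 0), (3, 1), (3, 2), (3, 3), (3, 4), (3, 5), (3, 6), (3, 7), (4, 0), (4, 1), (4, 2), (4, 3), (4, 4), (4, 5), (4, 6), (4, 7), (5, 0), (5, 1), (5, 2), (5, 3), (5, 4), (5, 5), (5, 6), (5, 7), (6, 0), (6, 1), (6, 2), (6, 3), (6, 4), (6, 5), (6, 6), (6, 7), (7, 0), (7, 1), (7, 2), (7, 3), (7, 4), (7, 5), (7, 6), (7, 7)]
Holes: [(0, 0), (0, 1), (0, 2), (0, 3), (0, 4), (0, 5), (0, 6), (0, 7), (1, 0), (1, 1), (1, 2), (1, 3), (1, 4), (1, 5), (1, 6), (1, 7), (2, 0), (2, 1), (2, 2), (2, 3), (2, 4), (2, 5), (2, 6), (2, 7), (3, 0), (3, 1), (3, 2), (3, 3), (3, 4), (3, 5), (3, 6), (3, 7), (4, 0), (4, 1), (4, 2), (4, 3), (4, 4), (4, 5), (4, 6), (4, 7), (5, 0), (5, 1), (5, 2), (5, 3), (5, 4), (5, 5), (5, 6), (5, 7), (6, 0), (6, 1), (6, 2), (6, 3), (6, 4), (6, 5), (6, 6), (6, 7), (7, 0), (7, 1), (7, 2), (7, 3), (7, 4), (7, 5), (7, 6), (7, 7)]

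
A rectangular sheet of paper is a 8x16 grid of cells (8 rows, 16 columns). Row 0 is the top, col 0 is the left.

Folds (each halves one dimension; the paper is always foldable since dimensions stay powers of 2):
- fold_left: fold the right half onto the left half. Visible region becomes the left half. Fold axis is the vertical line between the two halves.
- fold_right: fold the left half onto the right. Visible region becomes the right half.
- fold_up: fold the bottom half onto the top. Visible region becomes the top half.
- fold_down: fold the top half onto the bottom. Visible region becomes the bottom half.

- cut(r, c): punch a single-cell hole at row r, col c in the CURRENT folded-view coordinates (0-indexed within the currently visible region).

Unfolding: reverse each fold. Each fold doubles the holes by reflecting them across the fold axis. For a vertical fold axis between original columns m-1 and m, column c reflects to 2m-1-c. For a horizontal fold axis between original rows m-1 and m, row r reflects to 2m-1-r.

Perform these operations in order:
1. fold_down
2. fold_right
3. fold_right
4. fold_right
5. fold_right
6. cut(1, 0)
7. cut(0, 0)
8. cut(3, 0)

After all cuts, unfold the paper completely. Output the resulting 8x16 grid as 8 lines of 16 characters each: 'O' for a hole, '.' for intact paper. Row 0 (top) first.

Answer: OOOOOOOOOOOOOOOO
................
OOOOOOOOOOOOOOOO
OOOOOOOOOOOOOOOO
OOOOOOOOOOOOOOOO
OOOOOOOOOOOOOOOO
................
OOOOOOOOOOOOOOOO

Derivation:
Op 1 fold_down: fold axis h@4; visible region now rows[4,8) x cols[0,16) = 4x16
Op 2 fold_right: fold axis v@8; visible region now rows[4,8) x cols[8,16) = 4x8
Op 3 fold_right: fold axis v@12; visible region now rows[4,8) x cols[12,16) = 4x4
Op 4 fold_right: fold axis v@14; visible region now rows[4,8) x cols[14,16) = 4x2
Op 5 fold_right: fold axis v@15; visible region now rows[4,8) x cols[15,16) = 4x1
Op 6 cut(1, 0): punch at orig (5,15); cuts so far [(5, 15)]; region rows[4,8) x cols[15,16) = 4x1
Op 7 cut(0, 0): punch at orig (4,15); cuts so far [(4, 15), (5, 15)]; region rows[4,8) x cols[15,16) = 4x1
Op 8 cut(3, 0): punch at orig (7,15); cuts so far [(4, 15), (5, 15), (7, 15)]; region rows[4,8) x cols[15,16) = 4x1
Unfold 1 (reflect across v@15): 6 holes -> [(4, 14), (4, 15), (5, 14), (5, 15), (7, 14), (7, 15)]
Unfold 2 (reflect across v@14): 12 holes -> [(4, 12), (4, 13), (4, 14), (4, 15), (5, 12), (5, 13), (5, 14), (5, 15), (7, 12), (7, 13), (7, 14), (7, 15)]
Unfold 3 (reflect across v@12): 24 holes -> [(4, 8), (4, 9), (4, 10), (4, 11), (4, 12), (4, 13), (4, 14), (4, 15), (5, 8), (5, 9), (5, 10), (5, 11), (5, 12), (5, 13), (5, 14), (5, 15), (7, 8), (7, 9), (7, 10), (7, 11), (7, 12), (7, 13), (7, 14), (7, 15)]
Unfold 4 (reflect across v@8): 48 holes -> [(4, 0), (4, 1), (4, 2), (4, 3), (4, 4), (4, 5), (4, 6), (4, 7), (4, 8), (4, 9), (4, 10), (4, 11), (4, 12), (4, 13), (4, 14), (4, 15), (5, 0), (5, 1), (5, 2), (5, 3), (5, 4), (5, 5), (5, 6), (5, 7), (5, 8), (5, 9), (5, 10), (5, 11), (5, 12), (5, 13), (5, 14), (5, 15), (7, 0), (7, 1), (7, 2), (7, 3), (7, 4), (7, 5), (7, 6), (7, 7), (7, 8), (7, 9), (7, 10), (7, 11), (7, 12), (7, 13), (7, 14), (7, 15)]
Unfold 5 (reflect across h@4): 96 holes -> [(0, 0), (0, 1), (0, 2), (0, 3), (0, 4), (0, 5), (0, 6), (0, 7), (0, 8), (0, 9), (0, 10), (0, 11), (0, 12), (0, 13), (0, 14), (0, 15), (2, 0), (2, 1), (2, 2), (2, 3), (2, 4), (2, 5), (2, 6), (2, 7), (2, 8), (2, 9), (2, 10), (2, 11), (2, 12), (2, 13), (2, 14), (2, 15), (3, 0), (3, 1), (3, 2), (3, 3), (3, 4), (3, 5), (3, 6), (3, 7), (3, 8), (3, 9), (3, 10), (3, 11), (3, 12), (3, 13), (3, 14), (3, 15), (4, 0), (4, 1), (4, 2), (4, 3), (4, 4), (4, 5), (4, 6), (4, 7), (4, 8), (4, 9), (4, 10), (4, 11), (4, 12), (4, 13), (4, 14), (4, 15), (5, 0), (5, 1), (5, 2), (5, 3), (5, 4), (5, 5), (5, 6), (5, 7), (5, 8), (5, 9), (5, 10), (5, 11), (5, 12), (5, 13), (5, 14), (5, 15), (7, 0), (7, 1), (7, 2), (7, 3), (7, 4), (7, 5), (7, 6), (7, 7), (7, 8), (7, 9), (7, 10), (7, 11), (7, 12), (7, 13), (7, 14), (7, 15)]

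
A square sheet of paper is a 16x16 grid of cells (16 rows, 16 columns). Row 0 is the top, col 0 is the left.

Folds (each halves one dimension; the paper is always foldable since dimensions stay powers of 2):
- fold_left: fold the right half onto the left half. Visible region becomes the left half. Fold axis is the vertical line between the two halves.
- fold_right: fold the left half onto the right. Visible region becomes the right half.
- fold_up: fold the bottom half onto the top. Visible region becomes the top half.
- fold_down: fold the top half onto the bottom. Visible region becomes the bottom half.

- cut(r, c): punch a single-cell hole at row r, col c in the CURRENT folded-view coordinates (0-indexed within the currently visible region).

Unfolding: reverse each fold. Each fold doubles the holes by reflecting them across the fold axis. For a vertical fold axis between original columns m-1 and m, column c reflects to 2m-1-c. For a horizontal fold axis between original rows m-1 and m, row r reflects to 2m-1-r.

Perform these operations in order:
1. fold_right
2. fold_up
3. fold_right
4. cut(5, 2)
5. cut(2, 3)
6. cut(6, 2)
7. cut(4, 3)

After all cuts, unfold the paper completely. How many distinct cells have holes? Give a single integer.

Op 1 fold_right: fold axis v@8; visible region now rows[0,16) x cols[8,16) = 16x8
Op 2 fold_up: fold axis h@8; visible region now rows[0,8) x cols[8,16) = 8x8
Op 3 fold_right: fold axis v@12; visible region now rows[0,8) x cols[12,16) = 8x4
Op 4 cut(5, 2): punch at orig (5,14); cuts so far [(5, 14)]; region rows[0,8) x cols[12,16) = 8x4
Op 5 cut(2, 3): punch at orig (2,15); cuts so far [(2, 15), (5, 14)]; region rows[0,8) x cols[12,16) = 8x4
Op 6 cut(6, 2): punch at orig (6,14); cuts so far [(2, 15), (5, 14), (6, 14)]; region rows[0,8) x cols[12,16) = 8x4
Op 7 cut(4, 3): punch at orig (4,15); cuts so far [(2, 15), (4, 15), (5, 14), (6, 14)]; region rows[0,8) x cols[12,16) = 8x4
Unfold 1 (reflect across v@12): 8 holes -> [(2, 8), (2, 15), (4, 8), (4, 15), (5, 9), (5, 14), (6, 9), (6, 14)]
Unfold 2 (reflect across h@8): 16 holes -> [(2, 8), (2, 15), (4, 8), (4, 15), (5, 9), (5, 14), (6, 9), (6, 14), (9, 9), (9, 14), (10, 9), (10, 14), (11, 8), (11, 15), (13, 8), (13, 15)]
Unfold 3 (reflect across v@8): 32 holes -> [(2, 0), (2, 7), (2, 8), (2, 15), (4, 0), (4, 7), (4, 8), (4, 15), (5, 1), (5, 6), (5, 9), (5, 14), (6, 1), (6, 6), (6, 9), (6, 14), (9, 1), (9, 6), (9, 9), (9, 14), (10, 1), (10, 6), (10, 9), (10, 14), (11, 0), (11, 7), (11, 8), (11, 15), (13, 0), (13, 7), (13, 8), (13, 15)]

Answer: 32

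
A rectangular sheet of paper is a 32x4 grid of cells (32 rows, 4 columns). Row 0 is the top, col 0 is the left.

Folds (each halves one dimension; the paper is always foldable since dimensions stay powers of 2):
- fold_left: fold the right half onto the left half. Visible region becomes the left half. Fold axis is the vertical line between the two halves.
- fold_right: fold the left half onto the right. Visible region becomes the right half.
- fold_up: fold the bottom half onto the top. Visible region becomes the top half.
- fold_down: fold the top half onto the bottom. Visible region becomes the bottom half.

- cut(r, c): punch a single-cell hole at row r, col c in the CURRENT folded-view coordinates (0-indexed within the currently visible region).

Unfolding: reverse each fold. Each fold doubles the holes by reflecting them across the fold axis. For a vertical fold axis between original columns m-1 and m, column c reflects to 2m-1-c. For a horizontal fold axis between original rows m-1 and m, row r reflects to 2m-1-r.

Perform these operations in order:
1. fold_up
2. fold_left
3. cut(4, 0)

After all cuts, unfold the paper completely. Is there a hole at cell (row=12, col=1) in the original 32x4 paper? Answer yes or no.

Answer: no

Derivation:
Op 1 fold_up: fold axis h@16; visible region now rows[0,16) x cols[0,4) = 16x4
Op 2 fold_left: fold axis v@2; visible region now rows[0,16) x cols[0,2) = 16x2
Op 3 cut(4, 0): punch at orig (4,0); cuts so far [(4, 0)]; region rows[0,16) x cols[0,2) = 16x2
Unfold 1 (reflect across v@2): 2 holes -> [(4, 0), (4, 3)]
Unfold 2 (reflect across h@16): 4 holes -> [(4, 0), (4, 3), (27, 0), (27, 3)]
Holes: [(4, 0), (4, 3), (27, 0), (27, 3)]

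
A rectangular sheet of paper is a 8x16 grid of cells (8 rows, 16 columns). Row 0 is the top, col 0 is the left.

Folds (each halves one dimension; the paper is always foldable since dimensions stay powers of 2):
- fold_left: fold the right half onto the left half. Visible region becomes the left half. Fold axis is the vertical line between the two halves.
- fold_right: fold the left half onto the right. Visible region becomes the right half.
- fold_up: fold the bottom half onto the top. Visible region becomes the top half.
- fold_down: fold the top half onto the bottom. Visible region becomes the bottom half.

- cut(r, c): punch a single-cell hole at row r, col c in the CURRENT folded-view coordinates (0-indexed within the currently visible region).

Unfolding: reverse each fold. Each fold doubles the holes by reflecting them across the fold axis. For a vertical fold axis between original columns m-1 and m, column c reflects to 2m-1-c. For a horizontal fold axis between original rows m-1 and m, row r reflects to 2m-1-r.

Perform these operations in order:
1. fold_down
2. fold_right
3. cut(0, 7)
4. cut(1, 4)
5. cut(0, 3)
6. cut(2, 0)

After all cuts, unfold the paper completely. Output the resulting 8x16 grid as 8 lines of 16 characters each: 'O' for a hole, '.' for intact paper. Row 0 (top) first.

Op 1 fold_down: fold axis h@4; visible region now rows[4,8) x cols[0,16) = 4x16
Op 2 fold_right: fold axis v@8; visible region now rows[4,8) x cols[8,16) = 4x8
Op 3 cut(0, 7): punch at orig (4,15); cuts so far [(4, 15)]; region rows[4,8) x cols[8,16) = 4x8
Op 4 cut(1, 4): punch at orig (5,12); cuts so far [(4, 15), (5, 12)]; region rows[4,8) x cols[8,16) = 4x8
Op 5 cut(0, 3): punch at orig (4,11); cuts so far [(4, 11), (4, 15), (5, 12)]; region rows[4,8) x cols[8,16) = 4x8
Op 6 cut(2, 0): punch at orig (6,8); cuts so far [(4, 11), (4, 15), (5, 12), (6, 8)]; region rows[4,8) x cols[8,16) = 4x8
Unfold 1 (reflect across v@8): 8 holes -> [(4, 0), (4, 4), (4, 11), (4, 15), (5, 3), (5, 12), (6, 7), (6, 8)]
Unfold 2 (reflect across h@4): 16 holes -> [(1, 7), (1, 8), (2, 3), (2, 12), (3, 0), (3, 4), (3, 11), (3, 15), (4, 0), (4, 4), (4, 11), (4, 15), (5, 3), (5, 12), (6, 7), (6, 8)]

Answer: ................
.......OO.......
...O........O...
O...O......O...O
O...O......O...O
...O........O...
.......OO.......
................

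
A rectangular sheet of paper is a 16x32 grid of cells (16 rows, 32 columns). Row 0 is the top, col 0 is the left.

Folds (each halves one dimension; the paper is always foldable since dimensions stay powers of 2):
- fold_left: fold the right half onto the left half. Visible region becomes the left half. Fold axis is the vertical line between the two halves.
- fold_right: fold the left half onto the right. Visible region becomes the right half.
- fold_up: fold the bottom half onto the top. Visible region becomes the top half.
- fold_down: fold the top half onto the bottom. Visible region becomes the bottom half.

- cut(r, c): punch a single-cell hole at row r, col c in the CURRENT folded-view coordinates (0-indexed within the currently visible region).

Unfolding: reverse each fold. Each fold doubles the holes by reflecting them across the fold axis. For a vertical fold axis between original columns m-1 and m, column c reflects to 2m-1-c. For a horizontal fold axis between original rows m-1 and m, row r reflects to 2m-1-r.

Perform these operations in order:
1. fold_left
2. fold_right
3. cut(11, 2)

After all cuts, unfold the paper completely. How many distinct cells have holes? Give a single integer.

Op 1 fold_left: fold axis v@16; visible region now rows[0,16) x cols[0,16) = 16x16
Op 2 fold_right: fold axis v@8; visible region now rows[0,16) x cols[8,16) = 16x8
Op 3 cut(11, 2): punch at orig (11,10); cuts so far [(11, 10)]; region rows[0,16) x cols[8,16) = 16x8
Unfold 1 (reflect across v@8): 2 holes -> [(11, 5), (11, 10)]
Unfold 2 (reflect across v@16): 4 holes -> [(11, 5), (11, 10), (11, 21), (11, 26)]

Answer: 4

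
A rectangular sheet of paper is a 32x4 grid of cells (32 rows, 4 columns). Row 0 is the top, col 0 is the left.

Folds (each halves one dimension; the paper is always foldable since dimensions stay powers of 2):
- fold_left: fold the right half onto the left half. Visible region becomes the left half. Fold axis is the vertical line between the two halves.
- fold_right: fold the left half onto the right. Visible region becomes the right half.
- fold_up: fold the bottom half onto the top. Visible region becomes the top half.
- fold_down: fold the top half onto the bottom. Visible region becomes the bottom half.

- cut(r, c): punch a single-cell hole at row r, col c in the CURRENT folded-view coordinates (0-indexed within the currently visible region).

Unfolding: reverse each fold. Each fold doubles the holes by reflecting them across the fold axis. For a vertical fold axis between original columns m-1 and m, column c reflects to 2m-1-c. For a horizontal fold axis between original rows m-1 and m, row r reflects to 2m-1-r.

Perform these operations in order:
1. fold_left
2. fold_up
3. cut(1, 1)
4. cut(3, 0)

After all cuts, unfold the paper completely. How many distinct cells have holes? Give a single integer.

Op 1 fold_left: fold axis v@2; visible region now rows[0,32) x cols[0,2) = 32x2
Op 2 fold_up: fold axis h@16; visible region now rows[0,16) x cols[0,2) = 16x2
Op 3 cut(1, 1): punch at orig (1,1); cuts so far [(1, 1)]; region rows[0,16) x cols[0,2) = 16x2
Op 4 cut(3, 0): punch at orig (3,0); cuts so far [(1, 1), (3, 0)]; region rows[0,16) x cols[0,2) = 16x2
Unfold 1 (reflect across h@16): 4 holes -> [(1, 1), (3, 0), (28, 0), (30, 1)]
Unfold 2 (reflect across v@2): 8 holes -> [(1, 1), (1, 2), (3, 0), (3, 3), (28, 0), (28, 3), (30, 1), (30, 2)]

Answer: 8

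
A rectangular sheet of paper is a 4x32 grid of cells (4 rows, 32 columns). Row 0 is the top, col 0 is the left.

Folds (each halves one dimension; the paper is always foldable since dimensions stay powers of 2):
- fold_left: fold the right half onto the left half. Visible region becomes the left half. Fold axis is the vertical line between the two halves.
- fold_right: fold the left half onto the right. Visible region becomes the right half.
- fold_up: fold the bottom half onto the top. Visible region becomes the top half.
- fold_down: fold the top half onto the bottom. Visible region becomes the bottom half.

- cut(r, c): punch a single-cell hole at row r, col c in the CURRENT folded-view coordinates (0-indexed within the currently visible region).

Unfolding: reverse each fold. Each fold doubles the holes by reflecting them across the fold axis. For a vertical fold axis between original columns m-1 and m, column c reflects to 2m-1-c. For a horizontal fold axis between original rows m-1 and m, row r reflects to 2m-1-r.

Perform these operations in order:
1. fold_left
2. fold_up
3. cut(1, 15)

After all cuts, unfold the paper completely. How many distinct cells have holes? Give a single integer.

Op 1 fold_left: fold axis v@16; visible region now rows[0,4) x cols[0,16) = 4x16
Op 2 fold_up: fold axis h@2; visible region now rows[0,2) x cols[0,16) = 2x16
Op 3 cut(1, 15): punch at orig (1,15); cuts so far [(1, 15)]; region rows[0,2) x cols[0,16) = 2x16
Unfold 1 (reflect across h@2): 2 holes -> [(1, 15), (2, 15)]
Unfold 2 (reflect across v@16): 4 holes -> [(1, 15), (1, 16), (2, 15), (2, 16)]

Answer: 4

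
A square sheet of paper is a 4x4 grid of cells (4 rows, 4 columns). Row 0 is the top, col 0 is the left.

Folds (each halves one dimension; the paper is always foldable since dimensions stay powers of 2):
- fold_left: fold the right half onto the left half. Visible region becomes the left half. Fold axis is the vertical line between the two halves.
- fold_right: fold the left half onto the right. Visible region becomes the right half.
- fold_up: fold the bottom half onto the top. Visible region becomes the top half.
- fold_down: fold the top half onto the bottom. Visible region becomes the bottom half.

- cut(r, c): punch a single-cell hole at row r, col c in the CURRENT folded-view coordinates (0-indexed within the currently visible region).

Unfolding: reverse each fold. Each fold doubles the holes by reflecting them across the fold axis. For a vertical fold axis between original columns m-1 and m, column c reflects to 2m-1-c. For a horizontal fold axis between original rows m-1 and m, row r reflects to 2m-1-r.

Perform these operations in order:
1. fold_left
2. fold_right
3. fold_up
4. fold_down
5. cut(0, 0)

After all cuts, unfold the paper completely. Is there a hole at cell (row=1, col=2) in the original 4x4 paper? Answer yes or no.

Answer: yes

Derivation:
Op 1 fold_left: fold axis v@2; visible region now rows[0,4) x cols[0,2) = 4x2
Op 2 fold_right: fold axis v@1; visible region now rows[0,4) x cols[1,2) = 4x1
Op 3 fold_up: fold axis h@2; visible region now rows[0,2) x cols[1,2) = 2x1
Op 4 fold_down: fold axis h@1; visible region now rows[1,2) x cols[1,2) = 1x1
Op 5 cut(0, 0): punch at orig (1,1); cuts so far [(1, 1)]; region rows[1,2) x cols[1,2) = 1x1
Unfold 1 (reflect across h@1): 2 holes -> [(0, 1), (1, 1)]
Unfold 2 (reflect across h@2): 4 holes -> [(0, 1), (1, 1), (2, 1), (3, 1)]
Unfold 3 (reflect across v@1): 8 holes -> [(0, 0), (0, 1), (1, 0), (1, 1), (2, 0), (2, 1), (3, 0), (3, 1)]
Unfold 4 (reflect across v@2): 16 holes -> [(0, 0), (0, 1), (0, 2), (0, 3), (1, 0), (1, 1), (1, 2), (1, 3), (2, 0), (2, 1), (2, 2), (2, 3), (3, 0), (3, 1), (3, 2), (3, 3)]
Holes: [(0, 0), (0, 1), (0, 2), (0, 3), (1, 0), (1, 1), (1, 2), (1, 3), (2, 0), (2, 1), (2, 2), (2, 3), (3, 0), (3, 1), (3, 2), (3, 3)]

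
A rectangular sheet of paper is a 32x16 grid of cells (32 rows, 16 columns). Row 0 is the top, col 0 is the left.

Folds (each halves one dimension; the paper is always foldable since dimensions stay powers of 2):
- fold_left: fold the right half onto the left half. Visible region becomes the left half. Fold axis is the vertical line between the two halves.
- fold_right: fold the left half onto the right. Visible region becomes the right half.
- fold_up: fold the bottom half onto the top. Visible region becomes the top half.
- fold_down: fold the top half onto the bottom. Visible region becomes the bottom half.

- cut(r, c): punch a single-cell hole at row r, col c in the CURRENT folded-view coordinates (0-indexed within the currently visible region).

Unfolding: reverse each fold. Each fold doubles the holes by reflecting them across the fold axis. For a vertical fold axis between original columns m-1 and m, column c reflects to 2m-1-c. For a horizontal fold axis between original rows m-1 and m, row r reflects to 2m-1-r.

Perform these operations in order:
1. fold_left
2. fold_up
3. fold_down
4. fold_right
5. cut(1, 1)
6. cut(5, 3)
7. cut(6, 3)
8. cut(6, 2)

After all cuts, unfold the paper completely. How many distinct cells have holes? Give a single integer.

Answer: 64

Derivation:
Op 1 fold_left: fold axis v@8; visible region now rows[0,32) x cols[0,8) = 32x8
Op 2 fold_up: fold axis h@16; visible region now rows[0,16) x cols[0,8) = 16x8
Op 3 fold_down: fold axis h@8; visible region now rows[8,16) x cols[0,8) = 8x8
Op 4 fold_right: fold axis v@4; visible region now rows[8,16) x cols[4,8) = 8x4
Op 5 cut(1, 1): punch at orig (9,5); cuts so far [(9, 5)]; region rows[8,16) x cols[4,8) = 8x4
Op 6 cut(5, 3): punch at orig (13,7); cuts so far [(9, 5), (13, 7)]; region rows[8,16) x cols[4,8) = 8x4
Op 7 cut(6, 3): punch at orig (14,7); cuts so far [(9, 5), (13, 7), (14, 7)]; region rows[8,16) x cols[4,8) = 8x4
Op 8 cut(6, 2): punch at orig (14,6); cuts so far [(9, 5), (13, 7), (14, 6), (14, 7)]; region rows[8,16) x cols[4,8) = 8x4
Unfold 1 (reflect across v@4): 8 holes -> [(9, 2), (9, 5), (13, 0), (13, 7), (14, 0), (14, 1), (14, 6), (14, 7)]
Unfold 2 (reflect across h@8): 16 holes -> [(1, 0), (1, 1), (1, 6), (1, 7), (2, 0), (2, 7), (6, 2), (6, 5), (9, 2), (9, 5), (13, 0), (13, 7), (14, 0), (14, 1), (14, 6), (14, 7)]
Unfold 3 (reflect across h@16): 32 holes -> [(1, 0), (1, 1), (1, 6), (1, 7), (2, 0), (2, 7), (6, 2), (6, 5), (9, 2), (9, 5), (13, 0), (13, 7), (14, 0), (14, 1), (14, 6), (14, 7), (17, 0), (17, 1), (17, 6), (17, 7), (18, 0), (18, 7), (22, 2), (22, 5), (25, 2), (25, 5), (29, 0), (29, 7), (30, 0), (30, 1), (30, 6), (30, 7)]
Unfold 4 (reflect across v@8): 64 holes -> [(1, 0), (1, 1), (1, 6), (1, 7), (1, 8), (1, 9), (1, 14), (1, 15), (2, 0), (2, 7), (2, 8), (2, 15), (6, 2), (6, 5), (6, 10), (6, 13), (9, 2), (9, 5), (9, 10), (9, 13), (13, 0), (13, 7), (13, 8), (13, 15), (14, 0), (14, 1), (14, 6), (14, 7), (14, 8), (14, 9), (14, 14), (14, 15), (17, 0), (17, 1), (17, 6), (17, 7), (17, 8), (17, 9), (17, 14), (17, 15), (18, 0), (18, 7), (18, 8), (18, 15), (22, 2), (22, 5), (22, 10), (22, 13), (25, 2), (25, 5), (25, 10), (25, 13), (29, 0), (29, 7), (29, 8), (29, 15), (30, 0), (30, 1), (30, 6), (30, 7), (30, 8), (30, 9), (30, 14), (30, 15)]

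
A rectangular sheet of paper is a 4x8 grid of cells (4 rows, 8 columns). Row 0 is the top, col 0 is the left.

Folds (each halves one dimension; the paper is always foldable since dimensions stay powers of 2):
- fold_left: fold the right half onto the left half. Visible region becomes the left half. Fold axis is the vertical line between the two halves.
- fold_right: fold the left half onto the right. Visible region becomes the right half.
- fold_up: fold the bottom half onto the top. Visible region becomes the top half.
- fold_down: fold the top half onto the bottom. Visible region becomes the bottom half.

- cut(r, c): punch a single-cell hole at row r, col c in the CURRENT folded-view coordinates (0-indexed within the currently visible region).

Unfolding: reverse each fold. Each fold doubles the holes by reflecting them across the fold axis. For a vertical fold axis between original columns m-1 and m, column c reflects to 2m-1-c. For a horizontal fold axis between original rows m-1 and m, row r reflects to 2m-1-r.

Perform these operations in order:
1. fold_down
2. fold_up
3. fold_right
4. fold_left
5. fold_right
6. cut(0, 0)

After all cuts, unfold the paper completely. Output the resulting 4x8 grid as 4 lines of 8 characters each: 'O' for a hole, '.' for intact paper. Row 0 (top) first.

Answer: OOOOOOOO
OOOOOOOO
OOOOOOOO
OOOOOOOO

Derivation:
Op 1 fold_down: fold axis h@2; visible region now rows[2,4) x cols[0,8) = 2x8
Op 2 fold_up: fold axis h@3; visible region now rows[2,3) x cols[0,8) = 1x8
Op 3 fold_right: fold axis v@4; visible region now rows[2,3) x cols[4,8) = 1x4
Op 4 fold_left: fold axis v@6; visible region now rows[2,3) x cols[4,6) = 1x2
Op 5 fold_right: fold axis v@5; visible region now rows[2,3) x cols[5,6) = 1x1
Op 6 cut(0, 0): punch at orig (2,5); cuts so far [(2, 5)]; region rows[2,3) x cols[5,6) = 1x1
Unfold 1 (reflect across v@5): 2 holes -> [(2, 4), (2, 5)]
Unfold 2 (reflect across v@6): 4 holes -> [(2, 4), (2, 5), (2, 6), (2, 7)]
Unfold 3 (reflect across v@4): 8 holes -> [(2, 0), (2, 1), (2, 2), (2, 3), (2, 4), (2, 5), (2, 6), (2, 7)]
Unfold 4 (reflect across h@3): 16 holes -> [(2, 0), (2, 1), (2, 2), (2, 3), (2, 4), (2, 5), (2, 6), (2, 7), (3, 0), (3, 1), (3, 2), (3, 3), (3, 4), (3, 5), (3, 6), (3, 7)]
Unfold 5 (reflect across h@2): 32 holes -> [(0, 0), (0, 1), (0, 2), (0, 3), (0, 4), (0, 5), (0, 6), (0, 7), (1, 0), (1, 1), (1, 2), (1, 3), (1, 4), (1, 5), (1, 6), (1, 7), (2, 0), (2, 1), (2, 2), (2, 3), (2, 4), (2, 5), (2, 6), (2, 7), (3, 0), (3, 1), (3, 2), (3, 3), (3, 4), (3, 5), (3, 6), (3, 7)]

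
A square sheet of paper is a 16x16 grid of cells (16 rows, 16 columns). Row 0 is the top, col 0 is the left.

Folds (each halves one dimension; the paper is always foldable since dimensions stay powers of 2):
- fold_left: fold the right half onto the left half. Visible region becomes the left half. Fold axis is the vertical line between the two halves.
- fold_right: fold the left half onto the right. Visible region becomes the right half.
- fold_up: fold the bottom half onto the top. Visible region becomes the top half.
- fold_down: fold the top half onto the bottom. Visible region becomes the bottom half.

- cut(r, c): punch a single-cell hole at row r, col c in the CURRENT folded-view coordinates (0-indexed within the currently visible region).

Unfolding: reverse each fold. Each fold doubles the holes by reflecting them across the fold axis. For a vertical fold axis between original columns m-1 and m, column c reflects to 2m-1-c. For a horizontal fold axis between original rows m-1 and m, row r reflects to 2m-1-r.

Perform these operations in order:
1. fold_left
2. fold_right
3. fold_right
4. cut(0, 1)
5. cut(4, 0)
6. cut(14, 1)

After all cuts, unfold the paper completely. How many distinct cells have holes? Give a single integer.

Op 1 fold_left: fold axis v@8; visible region now rows[0,16) x cols[0,8) = 16x8
Op 2 fold_right: fold axis v@4; visible region now rows[0,16) x cols[4,8) = 16x4
Op 3 fold_right: fold axis v@6; visible region now rows[0,16) x cols[6,8) = 16x2
Op 4 cut(0, 1): punch at orig (0,7); cuts so far [(0, 7)]; region rows[0,16) x cols[6,8) = 16x2
Op 5 cut(4, 0): punch at orig (4,6); cuts so far [(0, 7), (4, 6)]; region rows[0,16) x cols[6,8) = 16x2
Op 6 cut(14, 1): punch at orig (14,7); cuts so far [(0, 7), (4, 6), (14, 7)]; region rows[0,16) x cols[6,8) = 16x2
Unfold 1 (reflect across v@6): 6 holes -> [(0, 4), (0, 7), (4, 5), (4, 6), (14, 4), (14, 7)]
Unfold 2 (reflect across v@4): 12 holes -> [(0, 0), (0, 3), (0, 4), (0, 7), (4, 1), (4, 2), (4, 5), (4, 6), (14, 0), (14, 3), (14, 4), (14, 7)]
Unfold 3 (reflect across v@8): 24 holes -> [(0, 0), (0, 3), (0, 4), (0, 7), (0, 8), (0, 11), (0, 12), (0, 15), (4, 1), (4, 2), (4, 5), (4, 6), (4, 9), (4, 10), (4, 13), (4, 14), (14, 0), (14, 3), (14, 4), (14, 7), (14, 8), (14, 11), (14, 12), (14, 15)]

Answer: 24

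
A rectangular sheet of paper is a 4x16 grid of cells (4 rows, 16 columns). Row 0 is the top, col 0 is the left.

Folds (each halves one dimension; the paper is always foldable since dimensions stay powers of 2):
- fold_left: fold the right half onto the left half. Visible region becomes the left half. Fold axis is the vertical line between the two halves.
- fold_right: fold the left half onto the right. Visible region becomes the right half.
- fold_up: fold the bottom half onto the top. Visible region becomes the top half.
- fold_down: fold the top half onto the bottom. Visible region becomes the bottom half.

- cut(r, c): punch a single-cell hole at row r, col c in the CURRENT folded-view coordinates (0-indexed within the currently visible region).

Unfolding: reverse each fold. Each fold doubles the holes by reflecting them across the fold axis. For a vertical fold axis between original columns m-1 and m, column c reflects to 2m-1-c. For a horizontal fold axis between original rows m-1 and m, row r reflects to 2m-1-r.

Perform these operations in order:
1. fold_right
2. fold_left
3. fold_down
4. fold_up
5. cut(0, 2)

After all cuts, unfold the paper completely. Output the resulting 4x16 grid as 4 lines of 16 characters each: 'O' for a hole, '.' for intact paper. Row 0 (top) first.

Op 1 fold_right: fold axis v@8; visible region now rows[0,4) x cols[8,16) = 4x8
Op 2 fold_left: fold axis v@12; visible region now rows[0,4) x cols[8,12) = 4x4
Op 3 fold_down: fold axis h@2; visible region now rows[2,4) x cols[8,12) = 2x4
Op 4 fold_up: fold axis h@3; visible region now rows[2,3) x cols[8,12) = 1x4
Op 5 cut(0, 2): punch at orig (2,10); cuts so far [(2, 10)]; region rows[2,3) x cols[8,12) = 1x4
Unfold 1 (reflect across h@3): 2 holes -> [(2, 10), (3, 10)]
Unfold 2 (reflect across h@2): 4 holes -> [(0, 10), (1, 10), (2, 10), (3, 10)]
Unfold 3 (reflect across v@12): 8 holes -> [(0, 10), (0, 13), (1, 10), (1, 13), (2, 10), (2, 13), (3, 10), (3, 13)]
Unfold 4 (reflect across v@8): 16 holes -> [(0, 2), (0, 5), (0, 10), (0, 13), (1, 2), (1, 5), (1, 10), (1, 13), (2, 2), (2, 5), (2, 10), (2, 13), (3, 2), (3, 5), (3, 10), (3, 13)]

Answer: ..O..O....O..O..
..O..O....O..O..
..O..O....O..O..
..O..O....O..O..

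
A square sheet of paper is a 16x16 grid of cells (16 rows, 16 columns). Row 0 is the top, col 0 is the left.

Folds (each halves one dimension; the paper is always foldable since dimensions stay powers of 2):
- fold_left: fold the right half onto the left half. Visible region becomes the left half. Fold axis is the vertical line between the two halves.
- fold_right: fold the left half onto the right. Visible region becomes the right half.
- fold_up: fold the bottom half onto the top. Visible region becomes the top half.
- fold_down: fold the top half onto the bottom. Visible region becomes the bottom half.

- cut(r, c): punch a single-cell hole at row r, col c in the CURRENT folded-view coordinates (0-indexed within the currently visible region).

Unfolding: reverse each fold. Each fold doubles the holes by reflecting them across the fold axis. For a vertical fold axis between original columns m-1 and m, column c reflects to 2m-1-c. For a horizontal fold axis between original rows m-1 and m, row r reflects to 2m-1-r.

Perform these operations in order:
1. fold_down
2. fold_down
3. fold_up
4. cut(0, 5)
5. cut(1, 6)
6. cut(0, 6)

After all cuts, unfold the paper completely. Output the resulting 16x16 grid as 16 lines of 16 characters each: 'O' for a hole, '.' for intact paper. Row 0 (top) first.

Op 1 fold_down: fold axis h@8; visible region now rows[8,16) x cols[0,16) = 8x16
Op 2 fold_down: fold axis h@12; visible region now rows[12,16) x cols[0,16) = 4x16
Op 3 fold_up: fold axis h@14; visible region now rows[12,14) x cols[0,16) = 2x16
Op 4 cut(0, 5): punch at orig (12,5); cuts so far [(12, 5)]; region rows[12,14) x cols[0,16) = 2x16
Op 5 cut(1, 6): punch at orig (13,6); cuts so far [(12, 5), (13, 6)]; region rows[12,14) x cols[0,16) = 2x16
Op 6 cut(0, 6): punch at orig (12,6); cuts so far [(12, 5), (12, 6), (13, 6)]; region rows[12,14) x cols[0,16) = 2x16
Unfold 1 (reflect across h@14): 6 holes -> [(12, 5), (12, 6), (13, 6), (14, 6), (15, 5), (15, 6)]
Unfold 2 (reflect across h@12): 12 holes -> [(8, 5), (8, 6), (9, 6), (10, 6), (11, 5), (11, 6), (12, 5), (12, 6), (13, 6), (14, 6), (15, 5), (15, 6)]
Unfold 3 (reflect across h@8): 24 holes -> [(0, 5), (0, 6), (1, 6), (2, 6), (3, 5), (3, 6), (4, 5), (4, 6), (5, 6), (6, 6), (7, 5), (7, 6), (8, 5), (8, 6), (9, 6), (10, 6), (11, 5), (11, 6), (12, 5), (12, 6), (13, 6), (14, 6), (15, 5), (15, 6)]

Answer: .....OO.........
......O.........
......O.........
.....OO.........
.....OO.........
......O.........
......O.........
.....OO.........
.....OO.........
......O.........
......O.........
.....OO.........
.....OO.........
......O.........
......O.........
.....OO.........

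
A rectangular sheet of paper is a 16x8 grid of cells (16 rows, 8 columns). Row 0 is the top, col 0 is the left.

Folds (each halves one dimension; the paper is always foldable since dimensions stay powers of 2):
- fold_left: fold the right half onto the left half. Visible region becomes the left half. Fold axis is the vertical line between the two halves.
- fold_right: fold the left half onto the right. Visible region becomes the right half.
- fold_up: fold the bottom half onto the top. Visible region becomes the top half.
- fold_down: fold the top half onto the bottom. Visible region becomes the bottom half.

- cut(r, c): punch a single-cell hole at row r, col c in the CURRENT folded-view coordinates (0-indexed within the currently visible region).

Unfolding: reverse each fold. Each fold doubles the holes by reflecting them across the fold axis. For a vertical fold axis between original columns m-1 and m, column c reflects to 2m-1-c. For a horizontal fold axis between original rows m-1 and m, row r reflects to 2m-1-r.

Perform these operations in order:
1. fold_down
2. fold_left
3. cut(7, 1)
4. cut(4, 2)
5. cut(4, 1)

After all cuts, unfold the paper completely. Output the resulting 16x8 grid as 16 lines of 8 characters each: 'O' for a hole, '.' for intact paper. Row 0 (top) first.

Op 1 fold_down: fold axis h@8; visible region now rows[8,16) x cols[0,8) = 8x8
Op 2 fold_left: fold axis v@4; visible region now rows[8,16) x cols[0,4) = 8x4
Op 3 cut(7, 1): punch at orig (15,1); cuts so far [(15, 1)]; region rows[8,16) x cols[0,4) = 8x4
Op 4 cut(4, 2): punch at orig (12,2); cuts so far [(12, 2), (15, 1)]; region rows[8,16) x cols[0,4) = 8x4
Op 5 cut(4, 1): punch at orig (12,1); cuts so far [(12, 1), (12, 2), (15, 1)]; region rows[8,16) x cols[0,4) = 8x4
Unfold 1 (reflect across v@4): 6 holes -> [(12, 1), (12, 2), (12, 5), (12, 6), (15, 1), (15, 6)]
Unfold 2 (reflect across h@8): 12 holes -> [(0, 1), (0, 6), (3, 1), (3, 2), (3, 5), (3, 6), (12, 1), (12, 2), (12, 5), (12, 6), (15, 1), (15, 6)]

Answer: .O....O.
........
........
.OO..OO.
........
........
........
........
........
........
........
........
.OO..OO.
........
........
.O....O.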